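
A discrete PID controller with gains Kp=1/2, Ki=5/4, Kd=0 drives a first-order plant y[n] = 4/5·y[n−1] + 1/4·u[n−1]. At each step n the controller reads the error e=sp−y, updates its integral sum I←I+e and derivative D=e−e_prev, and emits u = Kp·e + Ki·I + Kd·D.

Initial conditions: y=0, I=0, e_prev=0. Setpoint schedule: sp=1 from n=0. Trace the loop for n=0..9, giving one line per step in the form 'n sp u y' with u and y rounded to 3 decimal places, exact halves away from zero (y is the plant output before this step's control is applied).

0 1 1.750 0.000
1 1 2.234 0.438
2 1 2.113 0.909
3 1 1.621 1.255
4 1 1.032 1.409
5 1 0.562 1.385
6 1 0.319 1.249
7 1 0.306 1.079
8 1 0.451 0.940
9 1 0.658 0.864

(exact arithmetic carried between steps; '≈' marks a value shown rounded to 6 d.p. or computed from one; I and e_prev carry over from the previous line; the table rounds u and y to 3 d.p., halves away from zero)
n=0: y=0, sp=1, e=sp−y=1; I=1, D=e−e_prev=1; u=1/2·1+5/4·1+0·1=1.75; next y=4/5·0+1/4·1.75=0.4375
n=1: y=0.4375, sp=1, e=sp−y=0.5625; I=1.5625, D=e−e_prev=-0.4375; u=1/2·0.5625+5/4·1.5625+0·(-0.4375)=2.234375; next y=4/5·0.4375+1/4·2.234375≈0.908594
n=2: y≈0.908594, sp=1, e=sp−y≈0.091406; I≈1.653906, D=e−e_prev≈-0.471094; u=1/2·0.091406+5/4·1.653906+0·(-0.471094)≈2.113086; next y=4/5·0.908594+1/4·2.113086≈1.255146
n=3: y≈1.255146, sp=1, e=sp−y≈-0.255146; I≈1.398760, D=e−e_prev≈-0.346553; u=1/2·(-0.255146)+5/4·1.398760+0·(-0.346553)≈1.620876; next y=4/5·1.255146+1/4·1.620876≈1.409336
n=4: y≈1.409336, sp=1, e=sp−y≈-0.409336; I≈0.989423, D=e−e_prev≈-0.154190; u=1/2·(-0.409336)+5/4·0.989423+0·(-0.154190)≈1.032111; next y=4/5·1.409336+1/4·1.032111≈1.385497
n=5: y≈1.385497, sp=1, e=sp−y≈-0.385497; I≈0.603927, D=e−e_prev≈0.023839; u=1/2·(-0.385497)+5/4·0.603927+0·0.023839≈0.562160; next y=4/5·1.385497+1/4·0.562160≈1.248937
n=6: y≈1.248937, sp=1, e=sp−y≈-0.248937; I≈0.354989, D=e−e_prev≈0.136559; u=1/2·(-0.248937)+5/4·0.354989+0·0.136559≈0.319268; next y=4/5·1.248937+1/4·0.319268≈1.078967
n=7: y≈1.078967, sp=1, e=sp−y≈-0.078967; I≈0.276022, D=e−e_prev≈0.169971; u=1/2·(-0.078967)+5/4·0.276022+0·0.169971≈0.305544; next y=4/5·1.078967+1/4·0.305544≈0.939560
n=8: y≈0.939560, sp=1, e=sp−y≈0.060440; I≈0.336463, D=e−e_prev≈0.139407; u=1/2·0.060440+5/4·0.336463+0·0.139407≈0.450799; next y=4/5·0.939560+1/4·0.450799≈0.864347
n=9: y≈0.864347, sp=1, e=sp−y≈0.135653; I≈0.472115, D=e−e_prev≈0.075212; u=1/2·0.135653+5/4·0.472115+0·0.075212≈0.657971; next y=4/5·0.864347+1/4·0.657971≈0.855970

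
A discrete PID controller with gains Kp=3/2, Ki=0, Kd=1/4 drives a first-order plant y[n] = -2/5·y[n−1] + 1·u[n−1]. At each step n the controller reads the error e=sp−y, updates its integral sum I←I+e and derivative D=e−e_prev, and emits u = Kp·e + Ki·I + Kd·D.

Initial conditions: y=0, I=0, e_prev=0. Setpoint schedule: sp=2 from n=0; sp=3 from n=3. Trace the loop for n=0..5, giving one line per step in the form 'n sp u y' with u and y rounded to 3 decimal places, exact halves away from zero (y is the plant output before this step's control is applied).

0 2 3.500 0.000
1 2 -3.125 3.500
2 2 11.794 -4.525
3 3 -20.188 13.604
4 3 52.752 -25.629
5 3 -112.164 63.004

(exact arithmetic carried between steps; '≈' marks a value shown rounded to 6 d.p. or computed from one; I and e_prev carry over from the previous line; the table rounds u and y to 3 d.p., halves away from zero)
n=0: y=0, sp=2, e=sp−y=2; I=2, D=e−e_prev=2; u=3/2·2+0·2+1/4·2=3.5; next y=-2/5·0+1·3.5=3.5
n=1: y=3.5, sp=2, e=sp−y=-1.5; I=0.5, D=e−e_prev=-3.5; u=3/2·(-1.5)+0·0.5+1/4·(-3.5)=-3.125; next y=-2/5·3.5+1·(-3.125)=-4.525
n=2: y=-4.525, sp=2, e=sp−y=6.525; I=7.025, D=e−e_prev=8.025; u=3/2·6.525+0·7.025+1/4·8.025=11.79375; next y=-2/5·(-4.525)+1·11.79375=13.60375
n=3: y=13.60375, sp=3, e=sp−y=-10.60375; I=-3.57875, D=e−e_prev=-17.12875; u=3/2·(-10.60375)+0·(-3.57875)+1/4·(-17.12875)≈-20.187813; next y=-2/5·13.60375+1·(-20.187813)≈-25.629313
n=4: y≈-25.629313, sp=3, e=sp−y≈28.629313; I≈25.050563, D=e−e_prev≈39.233063; u=3/2·28.629313+0·25.050563+1/4·39.233063≈52.752234; next y=-2/5·(-25.629313)+1·52.752234≈63.003959
n=5: y≈63.003959, sp=3, e=sp−y≈-60.003959; I≈-34.953397, D=e−e_prev≈-88.633272; u=3/2·(-60.003959)+0·(-34.953397)+1/4·(-88.633272)≈-112.164257; next y=-2/5·63.003959+1·(-112.164257)≈-137.365841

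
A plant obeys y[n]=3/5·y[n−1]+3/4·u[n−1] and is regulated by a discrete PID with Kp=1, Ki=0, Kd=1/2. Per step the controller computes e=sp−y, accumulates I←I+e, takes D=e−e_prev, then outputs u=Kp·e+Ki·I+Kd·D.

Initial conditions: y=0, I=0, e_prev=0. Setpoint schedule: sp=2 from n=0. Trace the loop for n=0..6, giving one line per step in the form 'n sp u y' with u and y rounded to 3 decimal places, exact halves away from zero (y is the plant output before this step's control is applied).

0 2 3.000 0.000
1 2 -1.375 2.250
2 2 2.647 0.319
3 2 -1.105 2.176
4 2 2.373 0.477
5 2 -0.860 2.066
6 2 2.141 0.594

(exact arithmetic carried between steps; '≈' marks a value shown rounded to 6 d.p. or computed from one; I and e_prev carry over from the previous line; the table rounds u and y to 3 d.p., halves away from zero)
n=0: y=0, sp=2, e=sp−y=2; I=2, D=e−e_prev=2; u=1·2+0·2+1/2·2=3; next y=3/5·0+3/4·3=2.25
n=1: y=2.25, sp=2, e=sp−y=-0.25; I=1.75, D=e−e_prev=-2.25; u=1·(-0.25)+0·1.75+1/2·(-2.25)=-1.375; next y=3/5·2.25+3/4·(-1.375)=0.31875
n=2: y=0.31875, sp=2, e=sp−y=1.68125; I=3.43125, D=e−e_prev=1.93125; u=1·1.68125+0·3.43125+1/2·1.93125=2.646875; next y=3/5·0.31875+3/4·2.646875≈2.176406
n=3: y≈2.176406, sp=2, e=sp−y≈-0.176406; I≈3.254844, D=e−e_prev≈-1.857656; u=1·(-0.176406)+0·3.254844+1/2·(-1.857656)≈-1.105234; next y=3/5·2.176406+3/4·(-1.105234)≈0.476918
n=4: y≈0.476918, sp=2, e=sp−y≈1.523082; I≈4.777926, D=e−e_prev≈1.699488; u=1·1.523082+0·4.777926+1/2·1.699488≈2.372826; next y=3/5·0.476918+3/4·2.372826≈2.065770
n=5: y≈2.065770, sp=2, e=sp−y≈-0.065770; I≈4.712155, D=e−e_prev≈-1.588852; u=1·(-0.065770)+0·4.712155+1/2·(-1.588852)≈-0.860197; next y=3/5·2.065770+3/4·(-0.860197)≈0.594315
n=6: y≈0.594315, sp=2, e=sp−y≈1.405685; I≈6.117841, D=e−e_prev≈1.471456; u=1·1.405685+0·6.117841+1/2·1.471456≈2.141413; next y=3/5·0.594315+3/4·2.141413≈1.962649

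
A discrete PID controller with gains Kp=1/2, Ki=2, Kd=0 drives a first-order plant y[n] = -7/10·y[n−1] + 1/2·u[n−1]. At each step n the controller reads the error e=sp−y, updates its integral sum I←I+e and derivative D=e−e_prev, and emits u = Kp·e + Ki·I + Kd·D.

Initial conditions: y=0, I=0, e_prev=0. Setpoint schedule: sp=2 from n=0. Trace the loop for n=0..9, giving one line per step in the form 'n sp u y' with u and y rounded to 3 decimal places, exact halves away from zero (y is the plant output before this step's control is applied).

0 2 5.000 0.000
1 2 2.750 2.500
2 2 8.938 -0.375
3 2 0.922 4.731
4 2 14.415 -2.851
5 2 -6.018 9.203
6 2 26.212 -9.451
7 2 -23.818 19.722
8 2 54.328 -25.714
9 2 -67.439 45.164

(exact arithmetic carried between steps; '≈' marks a value shown rounded to 6 d.p. or computed from one; I and e_prev carry over from the previous line; the table rounds u and y to 3 d.p., halves away from zero)
n=0: y=0, sp=2, e=sp−y=2; I=2, D=e−e_prev=2; u=1/2·2+2·2+0·2=5; next y=-7/10·0+1/2·5=2.5
n=1: y=2.5, sp=2, e=sp−y=-0.5; I=1.5, D=e−e_prev=-2.5; u=1/2·(-0.5)+2·1.5+0·(-2.5)=2.75; next y=-7/10·2.5+1/2·2.75=-0.375
n=2: y=-0.375, sp=2, e=sp−y=2.375; I=3.875, D=e−e_prev=2.875; u=1/2·2.375+2·3.875+0·2.875=8.9375; next y=-7/10·(-0.375)+1/2·8.9375=4.73125
n=3: y=4.73125, sp=2, e=sp−y=-2.73125; I=1.14375, D=e−e_prev=-5.10625; u=1/2·(-2.73125)+2·1.14375+0·(-5.10625)=0.921875; next y=-7/10·4.73125+1/2·0.921875≈-2.850938
n=4: y≈-2.850938, sp=2, e=sp−y≈4.850938; I≈5.994688, D=e−e_prev≈7.582188; u=1/2·4.850938+2·5.994688+0·7.582188≈14.414844; next y=-7/10·(-2.850938)+1/2·14.414844≈9.203078
n=5: y≈9.203078, sp=2, e=sp−y≈-7.203078; I≈-1.208391, D=e−e_prev≈-12.054016; u=1/2·(-7.203078)+2·(-1.208391)+0·(-12.054016)≈-6.018320; next y=-7/10·9.203078+1/2·(-6.018320)≈-9.451315
n=6: y≈-9.451315, sp=2, e=sp−y≈11.451315; I≈10.242924, D=e−e_prev≈18.654393; u=1/2·11.451315+2·10.242924+0·18.654393≈26.211506; next y=-7/10·(-9.451315)+1/2·26.211506≈19.721673
n=7: y≈19.721673, sp=2, e=sp−y≈-17.721673; I≈-7.478749, D=e−e_prev≈-29.172988; u=1/2·(-17.721673)+2·(-7.478749)+0·(-29.172988)≈-23.818335; next y=-7/10·19.721673+1/2·(-23.818335)≈-25.714339
n=8: y≈-25.714339, sp=2, e=sp−y≈27.714339; I≈20.235590, D=e−e_prev≈45.436012; u=1/2·27.714339+2·20.235590+0·45.436012≈54.328349; next y=-7/10·(-25.714339)+1/2·54.328349≈45.164211
n=9: y≈45.164211, sp=2, e=sp−y≈-43.164211; I≈-22.928622, D=e−e_prev≈-70.878550; u=1/2·(-43.164211)+2·(-22.928622)+0·(-70.878550)≈-67.439349; next y=-7/10·45.164211+1/2·(-67.439349)≈-65.334623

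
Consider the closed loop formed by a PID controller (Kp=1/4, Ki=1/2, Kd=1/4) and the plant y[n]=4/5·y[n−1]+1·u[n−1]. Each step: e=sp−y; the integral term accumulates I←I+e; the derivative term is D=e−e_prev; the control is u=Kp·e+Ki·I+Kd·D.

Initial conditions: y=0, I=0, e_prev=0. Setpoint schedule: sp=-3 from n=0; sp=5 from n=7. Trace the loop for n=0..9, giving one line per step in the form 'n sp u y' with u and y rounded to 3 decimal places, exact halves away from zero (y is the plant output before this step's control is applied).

0 -3 -3.000 0.000
1 -3 -0.750 -3.000
2 -3 -1.350 -3.150
3 -3 -0.593 -3.870
4 -3 -0.519 -3.689
5 -3 -0.348 -3.470
6 -3 -0.404 -3.124
7 5 7.524 -2.904
8 5 1.426 5.201
9 5 2.966 5.587

(exact arithmetic carried between steps; '≈' marks a value shown rounded to 6 d.p. or computed from one; I and e_prev carry over from the previous line; the table rounds u and y to 3 d.p., halves away from zero)
n=0: y=0, sp=-3, e=sp−y=-3; I=-3, D=e−e_prev=-3; u=1/4·(-3)+1/2·(-3)+1/4·(-3)=-3; next y=4/5·0+1·(-3)=-3
n=1: y=-3, sp=-3, e=sp−y=0; I=-3, D=e−e_prev=3; u=1/4·0+1/2·(-3)+1/4·3=-0.75; next y=4/5·(-3)+1·(-0.75)=-3.15
n=2: y=-3.15, sp=-3, e=sp−y=0.15; I=-2.85, D=e−e_prev=0.15; u=1/4·0.15+1/2·(-2.85)+1/4·0.15=-1.35; next y=4/5·(-3.15)+1·(-1.35)=-3.87
n=3: y=-3.87, sp=-3, e=sp−y=0.87; I=-1.98, D=e−e_prev=0.72; u=1/4·0.87+1/2·(-1.98)+1/4·0.72=-0.5925; next y=4/5·(-3.87)+1·(-0.5925)=-3.6885
n=4: y=-3.6885, sp=-3, e=sp−y=0.6885; I=-1.2915, D=e−e_prev=-0.1815; u=1/4·0.6885+1/2·(-1.2915)+1/4·(-0.1815)=-0.519; next y=4/5·(-3.6885)+1·(-0.519)=-3.4698
n=5: y=-3.4698, sp=-3, e=sp−y=0.4698; I=-0.8217, D=e−e_prev=-0.2187; u=1/4·0.4698+1/2·(-0.8217)+1/4·(-0.2187)=-0.348075; next y=4/5·(-3.4698)+1·(-0.348075)=-3.123915
n=6: y=-3.123915, sp=-3, e=sp−y=0.123915; I=-0.697785, D=e−e_prev=-0.345885; u=1/4·0.123915+1/2·(-0.697785)+1/4·(-0.345885)=-0.404385; next y=4/5·(-3.123915)+1·(-0.404385)=-2.903517
n=7: y=-2.903517, sp=5, e=sp−y=7.903517; I=7.205732, D=e−e_prev=7.779602; u=1/4·7.903517+1/2·7.205732+1/4·7.779602≈7.523646; next y=4/5·(-2.903517)+1·7.523646≈5.200832
n=8: y≈5.200832, sp=5, e=sp−y≈-0.200832; I≈7.004900, D=e−e_prev≈-8.104349; u=1/4·(-0.200832)+1/2·7.004900+1/4·(-8.104349)≈1.426155; next y=4/5·5.200832+1·1.426155≈5.586820
n=9: y≈5.586820, sp=5, e=sp−y≈-0.586820; I≈6.418080, D=e−e_prev≈-0.385988; u=1/4·(-0.586820)+1/2·6.418080+1/4·(-0.385988)≈2.965838; next y=4/5·5.586820+1·2.965838≈7.435294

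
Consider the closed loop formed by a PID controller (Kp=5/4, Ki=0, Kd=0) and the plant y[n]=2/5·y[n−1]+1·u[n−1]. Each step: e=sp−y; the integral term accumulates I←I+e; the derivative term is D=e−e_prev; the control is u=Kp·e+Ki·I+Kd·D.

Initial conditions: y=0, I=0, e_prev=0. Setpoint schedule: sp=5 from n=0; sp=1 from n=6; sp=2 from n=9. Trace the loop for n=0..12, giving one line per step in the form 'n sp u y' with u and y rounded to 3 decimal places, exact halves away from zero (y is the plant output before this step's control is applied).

(exact arithmetic carried between steps; '≈' marks a value shown rounded to 6 d.p. or computed from one; I and e_prev carry over from the previous line; the table rounds u and y to 3 d.p., halves away from zero)
n=0: y=0, sp=5, e=sp−y=5; I=5, D=e−e_prev=5; u=5/4·5+0·5+0·5=6.25; next y=2/5·0+1·6.25=6.25
n=1: y=6.25, sp=5, e=sp−y=-1.25; I=3.75, D=e−e_prev=-6.25; u=5/4·(-1.25)+0·3.75+0·(-6.25)=-1.5625; next y=2/5·6.25+1·(-1.5625)=0.9375
n=2: y=0.9375, sp=5, e=sp−y=4.0625; I=7.8125, D=e−e_prev=5.3125; u=5/4·4.0625+0·7.8125+0·5.3125=5.078125; next y=2/5·0.9375+1·5.078125=5.453125
n=3: y=5.453125, sp=5, e=sp−y=-0.453125; I=7.359375, D=e−e_prev=-4.515625; u=5/4·(-0.453125)+0·7.359375+0·(-4.515625)≈-0.566406; next y=2/5·5.453125+1·(-0.566406)≈1.614844
n=4: y≈1.614844, sp=5, e=sp−y≈3.385156; I≈10.744531, D=e−e_prev≈3.838281; u=5/4·3.385156+0·10.744531+0·3.838281≈4.231445; next y=2/5·1.614844+1·4.231445≈4.877383
n=5: y≈4.877383, sp=5, e=sp−y≈0.122617; I≈10.867148, D=e−e_prev≈-3.262539; u=5/4·0.122617+0·10.867148+0·(-3.262539)≈0.153271; next y=2/5·4.877383+1·0.153271≈2.104225
n=6: y≈2.104225, sp=1, e=sp−y≈-1.104225; I≈9.762924, D=e−e_prev≈-1.226842; u=5/4·(-1.104225)+0·9.762924+0·(-1.226842)≈-1.380281; next y=2/5·2.104225+1·(-1.380281)≈-0.538591
n=7: y≈-0.538591, sp=1, e=sp−y≈1.538591; I≈11.301515, D=e−e_prev≈2.642816; u=5/4·1.538591+0·11.301515+0·2.642816≈1.923239; next y=2/5·(-0.538591)+1·1.923239≈1.707802
n=8: y≈1.707802, sp=1, e=sp−y≈-0.707802; I≈10.593712, D=e−e_prev≈-2.246393; u=5/4·(-0.707802)+0·10.593712+0·(-2.246393)≈-0.884753; next y=2/5·1.707802+1·(-0.884753)≈-0.201632
n=9: y≈-0.201632, sp=2, e=sp−y≈2.201632; I≈12.795344, D=e−e_prev≈2.909434; u=5/4·2.201632+0·12.795344+0·2.909434≈2.752040; next y=2/5·(-0.201632)+1·2.752040≈2.671387
n=10: y≈2.671387, sp=2, e=sp−y≈-0.671387; I≈12.123957, D=e−e_prev≈-2.873019; u=5/4·(-0.671387)+0·12.123957+0·(-2.873019)≈-0.839234; next y=2/5·2.671387+1·(-0.839234)≈0.229321
n=11: y≈0.229321, sp=2, e=sp−y≈1.770679; I≈13.894636, D=e−e_prev≈2.442066; u=5/4·1.770679+0·13.894636+0·2.442066≈2.213349; next y=2/5·0.229321+1·2.213349≈2.305077
n=12: y≈2.305077, sp=2, e=sp−y≈-0.305077; I≈13.589559, D=e−e_prev≈-2.075756; u=5/4·(-0.305077)+0·13.589559+0·(-2.075756)≈-0.381347; next y=2/5·2.305077+1·(-0.381347)≈0.540684

0 5 6.250 0.000
1 5 -1.563 6.250
2 5 5.078 0.938
3 5 -0.566 5.453
4 5 4.231 1.615
5 5 0.153 4.877
6 1 -1.380 2.104
7 1 1.923 -0.539
8 1 -0.885 1.708
9 2 2.752 -0.202
10 2 -0.839 2.671
11 2 2.213 0.229
12 2 -0.381 2.305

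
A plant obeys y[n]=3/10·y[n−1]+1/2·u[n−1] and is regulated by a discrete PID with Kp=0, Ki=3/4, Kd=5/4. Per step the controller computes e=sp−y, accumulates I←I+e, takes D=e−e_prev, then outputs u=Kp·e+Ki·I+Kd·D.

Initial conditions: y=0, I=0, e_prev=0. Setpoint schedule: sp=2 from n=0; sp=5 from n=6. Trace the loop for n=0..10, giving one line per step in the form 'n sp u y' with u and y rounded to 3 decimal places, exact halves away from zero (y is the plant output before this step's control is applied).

(exact arithmetic carried between steps; '≈' marks a value shown rounded to 6 d.p. or computed from one; I and e_prev carry over from the previous line; the table rounds u and y to 3 d.p., halves away from zero)
n=0: y=0, sp=2, e=sp−y=2; I=2, D=e−e_prev=2; u=0·2+3/4·2+5/4·2=4; next y=3/10·0+1/2·4=2
n=1: y=2, sp=2, e=sp−y=0; I=2, D=e−e_prev=-2; u=0·0+3/4·2+5/4·(-2)=-1; next y=3/10·2+1/2·(-1)=0.1
n=2: y=0.1, sp=2, e=sp−y=1.9; I=3.9, D=e−e_prev=1.9; u=0·1.9+3/4·3.9+5/4·1.9=5.3; next y=3/10·0.1+1/2·5.3=2.68
n=3: y=2.68, sp=2, e=sp−y=-0.68; I=3.22, D=e−e_prev=-2.58; u=0·(-0.68)+3/4·3.22+5/4·(-2.58)=-0.81; next y=3/10·2.68+1/2·(-0.81)=0.399
n=4: y=0.399, sp=2, e=sp−y=1.601; I=4.821, D=e−e_prev=2.281; u=0·1.601+3/4·4.821+5/4·2.281=6.467; next y=3/10·0.399+1/2·6.467=3.3532
n=5: y=3.3532, sp=2, e=sp−y=-1.3532; I=3.4678, D=e−e_prev=-2.9542; u=0·(-1.3532)+3/4·3.4678+5/4·(-2.9542)=-1.0919; next y=3/10·3.3532+1/2·(-1.0919)=0.46001
n=6: y=0.46001, sp=5, e=sp−y=4.53999; I=8.00779, D=e−e_prev=5.89319; u=0·4.53999+3/4·8.00779+5/4·5.89319=13.37233; next y=3/10·0.46001+1/2·13.37233=6.824168
n=7: y=6.824168, sp=5, e=sp−y=-1.824168; I=6.183622, D=e−e_prev=-6.364158; u=0·(-1.824168)+3/4·6.183622+5/4·(-6.364158)=-3.317481; next y=3/10·6.824168+1/2·(-3.317481)≈0.388510
n=8: y≈0.388510, sp=5, e=sp−y≈4.611490; I≈10.795112, D=e−e_prev≈6.435658; u=0·4.611490+3/4·10.795112+5/4·6.435658≈16.140907; next y=3/10·0.388510+1/2·16.140907≈8.187006
n=9: y≈8.187006, sp=5, e=sp−y≈-3.187006; I≈7.608106, D=e−e_prev≈-7.798496; u=0·(-3.187006)+3/4·7.608106+5/4·(-7.798496)≈-4.042041; next y=3/10·8.187006+1/2·(-4.042041)≈0.435081
n=10: y≈0.435081, sp=5, e=sp−y≈4.564919; I≈12.173024, D=e−e_prev≈7.751925; u=0·4.564919+3/4·12.173024+5/4·7.751925≈18.819675; next y=3/10·0.435081+1/2·18.819675≈9.540362

0 2 4.000 0.000
1 2 -1.000 2.000
2 2 5.300 0.100
3 2 -0.810 2.680
4 2 6.467 0.399
5 2 -1.092 3.353
6 5 13.372 0.460
7 5 -3.317 6.824
8 5 16.141 0.389
9 5 -4.042 8.187
10 5 18.820 0.435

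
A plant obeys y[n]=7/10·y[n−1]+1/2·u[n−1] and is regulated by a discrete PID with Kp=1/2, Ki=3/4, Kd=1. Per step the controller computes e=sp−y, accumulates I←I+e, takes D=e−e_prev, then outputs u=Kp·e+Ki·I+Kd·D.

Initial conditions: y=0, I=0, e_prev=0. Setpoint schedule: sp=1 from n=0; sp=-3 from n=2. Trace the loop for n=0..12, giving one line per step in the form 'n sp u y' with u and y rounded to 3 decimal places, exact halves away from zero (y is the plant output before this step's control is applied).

0 1 2.250 0.000
1 1 -0.531 1.125
2 -3 -7.143 0.522
3 -3 2.001 -3.206
4 -3 -5.988 -1.244
5 -3 0.554 -3.865
6 -3 -4.650 -2.428
7 -3 -0.050 -4.025
8 -3 -3.538 -2.843
9 -3 -0.412 -3.759
10 -3 -2.833 -2.837
11 -3 -0.761 -3.403
12 -3 -2.465 -2.763

(exact arithmetic carried between steps; '≈' marks a value shown rounded to 6 d.p. or computed from one; I and e_prev carry over from the previous line; the table rounds u and y to 3 d.p., halves away from zero)
n=0: y=0, sp=1, e=sp−y=1; I=1, D=e−e_prev=1; u=1/2·1+3/4·1+1·1=2.25; next y=7/10·0+1/2·2.25=1.125
n=1: y=1.125, sp=1, e=sp−y=-0.125; I=0.875, D=e−e_prev=-1.125; u=1/2·(-0.125)+3/4·0.875+1·(-1.125)=-0.53125; next y=7/10·1.125+1/2·(-0.53125)=0.521875
n=2: y=0.521875, sp=-3, e=sp−y=-3.521875; I=-2.646875, D=e−e_prev=-3.396875; u=1/2·(-3.521875)+3/4·(-2.646875)+1·(-3.396875)≈-7.142969; next y=7/10·0.521875+1/2·(-7.142969)≈-3.206172
n=3: y≈-3.206172, sp=-3, e=sp−y≈0.206172; I≈-2.440703, D=e−e_prev≈3.728047; u=1/2·0.206172+3/4·(-2.440703)+1·3.728047≈2.000605; next y=7/10·(-3.206172)+1/2·2.000605≈-1.244018
n=4: y≈-1.244018, sp=-3, e=sp−y≈-1.755982; I≈-4.196686, D=e−e_prev≈-1.962154; u=1/2·(-1.755982)+3/4·(-4.196686)+1·(-1.962154)≈-5.987660; next y=7/10·(-1.244018)+1/2·(-5.987660)≈-3.864642
n=5: y≈-3.864642, sp=-3, e=sp−y≈0.864642; I≈-3.332043, D=e−e_prev≈2.620625; u=1/2·0.864642+3/4·(-3.332043)+1·2.620625≈0.553913; next y=7/10·(-3.864642)+1/2·0.553913≈-2.428293
n=6: y≈-2.428293, sp=-3, e=sp−y≈-0.571707; I≈-3.903750, D=e−e_prev≈-1.436349; u=1/2·(-0.571707)+3/4·(-3.903750)+1·(-1.436349)≈-4.650016; next y=7/10·(-2.428293)+1/2·(-4.650016)≈-4.024813
n=7: y≈-4.024813, sp=-3, e=sp−y≈1.024813; I≈-2.878938, D=e−e_prev≈1.596520; u=1/2·1.024813+3/4·(-2.878938)+1·1.596520≈-0.050277; next y=7/10·(-4.024813)+1/2·(-0.050277)≈-2.842507
n=8: y≈-2.842507, sp=-3, e=sp−y≈-0.157493; I≈-3.036430, D=e−e_prev≈-1.182305; u=1/2·(-0.157493)+3/4·(-3.036430)+1·(-1.182305)≈-3.538374; next y=7/10·(-2.842507)+1/2·(-3.538374)≈-3.758942
n=9: y≈-3.758942, sp=-3, e=sp−y≈0.758942; I≈-2.277488, D=e−e_prev≈0.916435; u=1/2·0.758942+3/4·(-2.277488)+1·0.916435≈-0.412210; next y=7/10·(-3.758942)+1/2·(-0.412210)≈-2.837365
n=10: y≈-2.837365, sp=-3, e=sp−y≈-0.162635; I≈-2.440123, D=e−e_prev≈-0.921578; u=1/2·(-0.162635)+3/4·(-2.440123)+1·(-0.921578)≈-2.832988; next y=7/10·(-2.837365)+1/2·(-2.832988)≈-3.402649
n=11: y≈-3.402649, sp=-3, e=sp−y≈0.402649; I≈-2.037474, D=e−e_prev≈0.565285; u=1/2·0.402649+3/4·(-2.037474)+1·0.565285≈-0.761496; next y=7/10·(-3.402649)+1/2·(-0.761496)≈-2.762603
n=12: y≈-2.762603, sp=-3, e=sp−y≈-0.237397; I≈-2.274872, D=e−e_prev≈-0.640047; u=1/2·(-0.237397)+3/4·(-2.274872)+1·(-0.640047)≈-2.464899; next y=7/10·(-2.762603)+1/2·(-2.464899)≈-3.166271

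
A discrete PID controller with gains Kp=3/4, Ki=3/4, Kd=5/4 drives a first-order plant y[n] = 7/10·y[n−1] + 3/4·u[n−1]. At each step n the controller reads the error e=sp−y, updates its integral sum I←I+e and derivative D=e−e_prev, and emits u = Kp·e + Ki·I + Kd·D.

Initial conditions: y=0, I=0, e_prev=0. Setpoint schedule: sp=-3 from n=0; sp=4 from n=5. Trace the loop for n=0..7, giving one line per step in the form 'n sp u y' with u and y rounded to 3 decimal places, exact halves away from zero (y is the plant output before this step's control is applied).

(exact arithmetic carried between steps; '≈' marks a value shown rounded to 6 d.p. or computed from one; I and e_prev carry over from the previous line; the table rounds u and y to 3 d.p., halves away from zero)
n=0: y=0, sp=-3, e=sp−y=-3; I=-3, D=e−e_prev=-3; u=3/4·(-3)+3/4·(-3)+5/4·(-3)=-8.25; next y=7/10·0+3/4·(-8.25)=-6.1875
n=1: y=-6.1875, sp=-3, e=sp−y=3.1875; I=0.1875, D=e−e_prev=6.1875; u=3/4·3.1875+3/4·0.1875+5/4·6.1875=10.265625; next y=7/10·(-6.1875)+3/4·10.265625≈3.367969
n=2: y≈3.367969, sp=-3, e=sp−y≈-6.367969; I≈-6.180469, D=e−e_prev≈-9.555469; u=3/4·(-6.367969)+3/4·(-6.180469)+5/4·(-9.555469)≈-21.355664; next y=7/10·3.367969+3/4·(-21.355664)≈-13.659170
n=3: y≈-13.659170, sp=-3, e=sp−y≈10.659170; I≈4.478701, D=e−e_prev≈17.027139; u=3/4·10.659170+3/4·4.478701+5/4·17.027139≈32.637327; next y=7/10·(-13.659170)+3/4·32.637327≈14.916576
n=4: y≈14.916576, sp=-3, e=sp−y≈-17.916576; I≈-13.437875, D=e−e_prev≈-28.575746; u=3/4·(-17.916576)+3/4·(-13.437875)+5/4·(-28.575746)≈-59.235521; next y=7/10·14.916576+3/4·(-59.235521)≈-33.985037
n=5: y≈-33.985037, sp=4, e=sp−y≈37.985037; I≈24.547162, D=e−e_prev≈55.901613; u=3/4·37.985037+3/4·24.547162+5/4·55.901613≈116.776166; next y=7/10·(-33.985037)+3/4·116.776166≈63.792599
n=6: y≈63.792599, sp=4, e=sp−y≈-59.792599; I≈-35.245436, D=e−e_prev≈-97.777636; u=3/4·(-59.792599)+3/4·(-35.245436)+5/4·(-97.777636)≈-193.500571; next y=7/10·63.792599+3/4·(-193.500571)≈-100.470609
n=7: y≈-100.470609, sp=4, e=sp−y≈104.470609; I≈69.225173, D=e−e_prev≈164.263208; u=3/4·104.470609+3/4·69.225173+5/4·164.263208≈335.600847; next y=7/10·(-100.470609)+3/4·335.600847≈181.371209

0 -3 -8.250 0.000
1 -3 10.266 -6.188
2 -3 -21.356 3.368
3 -3 32.637 -13.659
4 -3 -59.236 14.917
5 4 116.776 -33.985
6 4 -193.501 63.793
7 4 335.601 -100.471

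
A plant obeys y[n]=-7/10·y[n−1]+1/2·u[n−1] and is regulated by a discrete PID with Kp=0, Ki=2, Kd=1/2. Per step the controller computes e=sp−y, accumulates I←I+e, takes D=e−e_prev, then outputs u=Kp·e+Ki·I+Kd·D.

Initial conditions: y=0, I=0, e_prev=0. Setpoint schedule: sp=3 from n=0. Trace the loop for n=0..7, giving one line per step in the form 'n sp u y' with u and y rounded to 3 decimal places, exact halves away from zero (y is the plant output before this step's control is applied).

(exact arithmetic carried between steps; '≈' marks a value shown rounded to 6 d.p. or computed from one; I and e_prev carry over from the previous line; the table rounds u and y to 3 d.p., halves away from zero)
n=0: y=0, sp=3, e=sp−y=3; I=3, D=e−e_prev=3; u=0·3+2·3+1/2·3=7.5; next y=-7/10·0+1/2·7.5=3.75
n=1: y=3.75, sp=3, e=sp−y=-0.75; I=2.25, D=e−e_prev=-3.75; u=0·(-0.75)+2·2.25+1/2·(-3.75)=2.625; next y=-7/10·3.75+1/2·2.625=-1.3125
n=2: y=-1.3125, sp=3, e=sp−y=4.3125; I=6.5625, D=e−e_prev=5.0625; u=0·4.3125+2·6.5625+1/2·5.0625=15.65625; next y=-7/10·(-1.3125)+1/2·15.65625=8.746875
n=3: y=8.746875, sp=3, e=sp−y=-5.746875; I=0.815625, D=e−e_prev=-10.059375; u=0·(-5.746875)+2·0.815625+1/2·(-10.059375)≈-3.398438; next y=-7/10·8.746875+1/2·(-3.398438)≈-7.822031
n=4: y≈-7.822031, sp=3, e=sp−y≈10.822031; I≈11.637656, D=e−e_prev≈16.568906; u=0·10.822031+2·11.637656+1/2·16.568906≈31.559766; next y=-7/10·(-7.822031)+1/2·31.559766≈21.255305
n=5: y≈21.255305, sp=3, e=sp−y≈-18.255305; I≈-6.617648, D=e−e_prev≈-29.077336; u=0·(-18.255305)+2·(-6.617648)+1/2·(-29.077336)≈-27.773965; next y=-7/10·21.255305+1/2·(-27.773965)≈-28.765696
n=6: y≈-28.765696, sp=3, e=sp−y≈31.765696; I≈25.148047, D=e−e_prev≈50.021000; u=0·31.765696+2·25.148047+1/2·50.021000≈75.306595; next y=-7/10·(-28.765696)+1/2·75.306595≈57.789284
n=7: y≈57.789284, sp=3, e=sp−y≈-54.789284; I≈-29.641237, D=e−e_prev≈-86.554980; u=0·(-54.789284)+2·(-29.641237)+1/2·(-86.554980)≈-102.559964; next y=-7/10·57.789284+1/2·(-102.559964)≈-91.732481

0 3 7.500 0.000
1 3 2.625 3.750
2 3 15.656 -1.313
3 3 -3.398 8.747
4 3 31.560 -7.822
5 3 -27.774 21.255
6 3 75.307 -28.766
7 3 -102.560 57.789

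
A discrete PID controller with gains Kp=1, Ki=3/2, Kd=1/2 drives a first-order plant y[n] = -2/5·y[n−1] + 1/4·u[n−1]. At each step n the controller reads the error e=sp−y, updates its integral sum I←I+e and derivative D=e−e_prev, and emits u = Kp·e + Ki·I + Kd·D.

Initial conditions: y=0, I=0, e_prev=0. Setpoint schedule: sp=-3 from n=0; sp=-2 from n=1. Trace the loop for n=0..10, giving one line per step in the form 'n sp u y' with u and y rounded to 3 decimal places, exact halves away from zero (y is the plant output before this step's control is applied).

0 -3 -9.000 0.000
1 -2 -2.250 -2.250
2 -2 -11.263 0.338
3 -2 -3.611 -2.951
4 -2 -13.513 0.278
5 -2 -4.015 -3.489
6 -2 -15.309 0.392
7 -2 -3.828 -3.984
8 -2 -16.902 0.637
9 -2 -3.196 -4.480
10 -2 -18.454 0.993

(exact arithmetic carried between steps; '≈' marks a value shown rounded to 6 d.p. or computed from one; I and e_prev carry over from the previous line; the table rounds u and y to 3 d.p., halves away from zero)
n=0: y=0, sp=-3, e=sp−y=-3; I=-3, D=e−e_prev=-3; u=1·(-3)+3/2·(-3)+1/2·(-3)=-9; next y=-2/5·0+1/4·(-9)=-2.25
n=1: y=-2.25, sp=-2, e=sp−y=0.25; I=-2.75, D=e−e_prev=3.25; u=1·0.25+3/2·(-2.75)+1/2·3.25=-2.25; next y=-2/5·(-2.25)+1/4·(-2.25)=0.3375
n=2: y=0.3375, sp=-2, e=sp−y=-2.3375; I=-5.0875, D=e−e_prev=-2.5875; u=1·(-2.3375)+3/2·(-5.0875)+1/2·(-2.5875)=-11.2625; next y=-2/5·0.3375+1/4·(-11.2625)=-2.950625
n=3: y=-2.950625, sp=-2, e=sp−y=0.950625; I=-4.136875, D=e−e_prev=3.288125; u=1·0.950625+3/2·(-4.136875)+1/2·3.288125=-3.610625; next y=-2/5·(-2.950625)+1/4·(-3.610625)≈0.277594
n=4: y≈0.277594, sp=-2, e=sp−y≈-2.277594; I≈-6.414469, D=e−e_prev≈-3.228219; u=1·(-2.277594)+3/2·(-6.414469)+1/2·(-3.228219)≈-13.513406; next y=-2/5·0.277594+1/4·(-13.513406)≈-3.489389
n=5: y≈-3.489389, sp=-2, e=sp−y≈1.489389; I≈-4.925080, D=e−e_prev≈3.766983; u=1·1.489389+3/2·(-4.925080)+1/2·3.766983≈-4.014739; next y=-2/5·(-3.489389)+1/4·(-4.014739)≈0.392071
n=6: y≈0.392071, sp=-2, e=sp−y≈-2.392071; I≈-7.317151, D=e−e_prev≈-3.881460; u=1·(-2.392071)+3/2·(-7.317151)+1/2·(-3.881460)≈-15.308527; next y=-2/5·0.392071+1/4·(-15.308527)≈-3.983960
n=7: y≈-3.983960, sp=-2, e=sp−y≈1.983960; I≈-5.333191, D=e−e_prev≈4.376031; u=1·1.983960+3/2·(-5.333191)+1/2·4.376031≈-3.827810; next y=-2/5·(-3.983960)+1/4·(-3.827810)≈0.636631
n=8: y≈0.636631, sp=-2, e=sp−y≈-2.636631; I≈-7.969822, D=e−e_prev≈-4.620591; u=1·(-2.636631)+3/2·(-7.969822)+1/2·(-4.620591)≈-16.901660; next y=-2/5·0.636631+1/4·(-16.901660)≈-4.480068
n=9: y≈-4.480068, sp=-2, e=sp−y≈2.480068; I≈-5.489754, D=e−e_prev≈5.116699; u=1·2.480068+3/2·(-5.489754)+1/2·5.116699≈-3.196215; next y=-2/5·(-4.480068)+1/4·(-3.196215)≈0.992973
n=10: y≈0.992973, sp=-2, e=sp−y≈-2.992973; I≈-8.482728, D=e−e_prev≈-5.473041; u=1·(-2.992973)+3/2·(-8.482728)+1/2·(-5.473041)≈-18.453586; next y=-2/5·0.992973+1/4·(-18.453586)≈-5.010586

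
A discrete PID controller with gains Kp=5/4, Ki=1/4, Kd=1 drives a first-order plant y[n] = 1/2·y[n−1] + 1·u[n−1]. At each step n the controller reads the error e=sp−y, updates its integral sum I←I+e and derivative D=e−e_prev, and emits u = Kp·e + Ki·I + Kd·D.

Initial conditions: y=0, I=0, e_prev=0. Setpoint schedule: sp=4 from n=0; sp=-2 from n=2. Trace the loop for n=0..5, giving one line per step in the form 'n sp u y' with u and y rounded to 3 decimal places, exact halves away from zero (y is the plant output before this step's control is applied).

(exact arithmetic carried between steps; '≈' marks a value shown rounded to 6 d.p. or computed from one; I and e_prev carry over from the previous line; the table rounds u and y to 3 d.p., halves away from zero)
n=0: y=0, sp=4, e=sp−y=4; I=4, D=e−e_prev=4; u=5/4·4+1/4·4+1·4=10; next y=1/2·0+1·10=10
n=1: y=10, sp=4, e=sp−y=-6; I=-2, D=e−e_prev=-10; u=5/4·(-6)+1/4·(-2)+1·(-10)=-18; next y=1/2·10+1·(-18)=-13
n=2: y=-13, sp=-2, e=sp−y=11; I=9, D=e−e_prev=17; u=5/4·11+1/4·9+1·17=33; next y=1/2·(-13)+1·33=26.5
n=3: y=26.5, sp=-2, e=sp−y=-28.5; I=-19.5, D=e−e_prev=-39.5; u=5/4·(-28.5)+1/4·(-19.5)+1·(-39.5)=-80; next y=1/2·26.5+1·(-80)=-66.75
n=4: y=-66.75, sp=-2, e=sp−y=64.75; I=45.25, D=e−e_prev=93.25; u=5/4·64.75+1/4·45.25+1·93.25=185.5; next y=1/2·(-66.75)+1·185.5=152.125
n=5: y=152.125, sp=-2, e=sp−y=-154.125; I=-108.875, D=e−e_prev=-218.875; u=5/4·(-154.125)+1/4·(-108.875)+1·(-218.875)=-438.75; next y=1/2·152.125+1·(-438.75)=-362.6875

0 4 10.000 0.000
1 4 -18.000 10.000
2 -2 33.000 -13.000
3 -2 -80.000 26.500
4 -2 185.500 -66.750
5 -2 -438.750 152.125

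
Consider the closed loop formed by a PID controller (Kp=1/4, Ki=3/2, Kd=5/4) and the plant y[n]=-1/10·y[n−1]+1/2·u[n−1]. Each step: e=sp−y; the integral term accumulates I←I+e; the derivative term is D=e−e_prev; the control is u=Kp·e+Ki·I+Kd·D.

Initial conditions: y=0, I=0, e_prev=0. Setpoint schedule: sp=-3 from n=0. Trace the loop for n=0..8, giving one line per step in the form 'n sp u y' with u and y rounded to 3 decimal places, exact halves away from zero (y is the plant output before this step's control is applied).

0 -3 -9.000 0.000
1 -3 3.750 -4.500
2 -3 -20.100 2.325
3 -3 18.266 -10.283
4 -3 -47.901 10.161
5 -3 63.296 -24.967
6 -3 -124.998 34.145
7 -3 193.348 -65.913
8 -3 -344.891 103.265

(exact arithmetic carried between steps; '≈' marks a value shown rounded to 6 d.p. or computed from one; I and e_prev carry over from the previous line; the table rounds u and y to 3 d.p., halves away from zero)
n=0: y=0, sp=-3, e=sp−y=-3; I=-3, D=e−e_prev=-3; u=1/4·(-3)+3/2·(-3)+5/4·(-3)=-9; next y=-1/10·0+1/2·(-9)=-4.5
n=1: y=-4.5, sp=-3, e=sp−y=1.5; I=-1.5, D=e−e_prev=4.5; u=1/4·1.5+3/2·(-1.5)+5/4·4.5=3.75; next y=-1/10·(-4.5)+1/2·3.75=2.325
n=2: y=2.325, sp=-3, e=sp−y=-5.325; I=-6.825, D=e−e_prev=-6.825; u=1/4·(-5.325)+3/2·(-6.825)+5/4·(-6.825)=-20.1; next y=-1/10·2.325+1/2·(-20.1)=-10.2825
n=3: y=-10.2825, sp=-3, e=sp−y=7.2825; I=0.4575, D=e−e_prev=12.6075; u=1/4·7.2825+3/2·0.4575+5/4·12.6075=18.26625; next y=-1/10·(-10.2825)+1/2·18.26625=10.161375
n=4: y=10.161375, sp=-3, e=sp−y=-13.161375; I=-12.703875, D=e−e_prev=-20.443875; u=1/4·(-13.161375)+3/2·(-12.703875)+5/4·(-20.443875)=-47.901; next y=-1/10·10.161375+1/2·(-47.901)≈-24.966638
n=5: y≈-24.966638, sp=-3, e=sp−y≈21.966638; I≈9.262763, D=e−e_prev≈35.128013; u=1/4·21.966638+3/2·9.262763+5/4·35.128013≈63.295819; next y=-1/10·(-24.966638)+1/2·63.295819≈34.144573
n=6: y≈34.144573, sp=-3, e=sp−y≈-37.144573; I≈-27.881811, D=e−e_prev≈-59.111211; u=1/4·(-37.144573)+3/2·(-27.881811)+5/4·(-59.111211)≈-124.997873; next y=-1/10·34.144573+1/2·(-124.997873)≈-65.913394
n=7: y≈-65.913394, sp=-3, e=sp−y≈62.913394; I≈35.031583, D=e−e_prev≈100.057967; u=1/4·62.913394+3/2·35.031583+5/4·100.057967≈193.348181; next y=-1/10·(-65.913394)+1/2·193.348181≈103.265430
n=8: y≈103.265430, sp=-3, e=sp−y≈-106.265430; I≈-71.233847, D=e−e_prev≈-169.178823; u=1/4·(-106.265430)+3/2·(-71.233847)+5/4·(-169.178823)≈-344.890657; next y=-1/10·103.265430+1/2·(-344.890657)≈-182.771872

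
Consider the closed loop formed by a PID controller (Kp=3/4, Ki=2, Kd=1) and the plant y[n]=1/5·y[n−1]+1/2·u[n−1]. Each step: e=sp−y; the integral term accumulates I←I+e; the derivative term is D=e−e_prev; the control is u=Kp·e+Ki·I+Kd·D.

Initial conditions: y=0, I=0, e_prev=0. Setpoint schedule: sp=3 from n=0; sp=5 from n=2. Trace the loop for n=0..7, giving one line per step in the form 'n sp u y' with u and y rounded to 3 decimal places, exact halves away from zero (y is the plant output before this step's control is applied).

(exact arithmetic carried between steps; '≈' marks a value shown rounded to 6 d.p. or computed from one; I and e_prev carry over from the previous line; the table rounds u and y to 3 d.p., halves away from zero)
n=0: y=0, sp=3, e=sp−y=3; I=3, D=e−e_prev=3; u=3/4·3+2·3+1·3=11.25; next y=1/5·0+1/2·11.25=5.625
n=1: y=5.625, sp=3, e=sp−y=-2.625; I=0.375, D=e−e_prev=-5.625; u=3/4·(-2.625)+2·0.375+1·(-5.625)=-6.84375; next y=1/5·5.625+1/2·(-6.84375)=-2.296875
n=2: y=-2.296875, sp=5, e=sp−y=7.296875; I=7.671875, D=e−e_prev=9.921875; u=3/4·7.296875+2·7.671875+1·9.921875≈30.738281; next y=1/5·(-2.296875)+1/2·30.738281≈14.909766
n=3: y≈14.909766, sp=5, e=sp−y≈-9.909766; I≈-2.237891, D=e−e_prev≈-17.206641; u=3/4·(-9.909766)+2·(-2.237891)+1·(-17.206641)≈-29.114746; next y=1/5·14.909766+1/2·(-29.114746)≈-11.575420
n=4: y≈-11.575420, sp=5, e=sp−y≈16.575420; I≈14.337529, D=e−e_prev≈26.485186; u=3/4·16.575420+2·14.337529+1·26.485186≈67.591809; next y=1/5·(-11.575420)+1/2·67.591809≈31.480821
n=5: y≈31.480821, sp=5, e=sp−y≈-26.480821; I≈-12.143291, D=e−e_prev≈-43.056240; u=3/4·(-26.480821)+2·(-12.143291)+1·(-43.056240)≈-87.203438; next y=1/5·31.480821+1/2·(-87.203438)≈-37.305555
n=6: y≈-37.305555, sp=5, e=sp−y≈42.305555; I≈30.162264, D=e−e_prev≈68.786376; u=3/4·42.305555+2·30.162264+1·68.786376≈160.840070; next y=1/5·(-37.305555)+1/2·160.840070≈72.958924
n=7: y≈72.958924, sp=5, e=sp−y≈-67.958924; I≈-37.796660, D=e−e_prev≈-110.264479; u=3/4·(-67.958924)+2·(-37.796660)+1·(-110.264479)≈-236.826992; next y=1/5·72.958924+1/2·(-236.826992)≈-103.821711

0 3 11.250 0.000
1 3 -6.844 5.625
2 5 30.738 -2.297
3 5 -29.115 14.910
4 5 67.592 -11.575
5 5 -87.203 31.481
6 5 160.840 -37.306
7 5 -236.827 72.959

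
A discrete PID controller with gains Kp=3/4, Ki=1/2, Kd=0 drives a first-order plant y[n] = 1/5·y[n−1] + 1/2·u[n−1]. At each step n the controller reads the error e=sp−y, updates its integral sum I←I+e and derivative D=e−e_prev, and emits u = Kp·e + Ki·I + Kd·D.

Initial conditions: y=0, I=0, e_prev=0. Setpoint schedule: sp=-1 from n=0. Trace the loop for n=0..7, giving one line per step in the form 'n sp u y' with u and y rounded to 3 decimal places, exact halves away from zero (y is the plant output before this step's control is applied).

0 -1 -1.250 0.000
1 -1 -0.969 -0.625
2 -1 -1.176 -0.609
3 -1 -1.246 -0.710
4 -1 -1.322 -0.765
5 -1 -1.378 -0.814
6 -1 -1.424 -0.852
7 -1 -1.460 -0.882

(exact arithmetic carried between steps; '≈' marks a value shown rounded to 6 d.p. or computed from one; I and e_prev carry over from the previous line; the table rounds u and y to 3 d.p., halves away from zero)
n=0: y=0, sp=-1, e=sp−y=-1; I=-1, D=e−e_prev=-1; u=3/4·(-1)+1/2·(-1)+0·(-1)=-1.25; next y=1/5·0+1/2·(-1.25)=-0.625
n=1: y=-0.625, sp=-1, e=sp−y=-0.375; I=-1.375, D=e−e_prev=0.625; u=3/4·(-0.375)+1/2·(-1.375)+0·0.625=-0.96875; next y=1/5·(-0.625)+1/2·(-0.96875)=-0.609375
n=2: y=-0.609375, sp=-1, e=sp−y=-0.390625; I=-1.765625, D=e−e_prev=-0.015625; u=3/4·(-0.390625)+1/2·(-1.765625)+0·(-0.015625)≈-1.175781; next y=1/5·(-0.609375)+1/2·(-1.175781)≈-0.709766
n=3: y≈-0.709766, sp=-1, e=sp−y≈-0.290234; I≈-2.055859, D=e−e_prev≈0.100391; u=3/4·(-0.290234)+1/2·(-2.055859)+0·0.100391≈-1.245605; next y=1/5·(-0.709766)+1/2·(-1.245605)≈-0.764756
n=4: y≈-0.764756, sp=-1, e=sp−y≈-0.235244; I≈-2.291104, D=e−e_prev≈0.054990; u=3/4·(-0.235244)+1/2·(-2.291104)+0·0.054990≈-1.321985; next y=1/5·(-0.764756)+1/2·(-1.321985)≈-0.813944
n=5: y≈-0.813944, sp=-1, e=sp−y≈-0.186056; I≈-2.477160, D=e−e_prev≈0.049188; u=3/4·(-0.186056)+1/2·(-2.477160)+0·0.049188≈-1.378122; next y=1/5·(-0.813944)+1/2·(-1.378122)≈-0.851850
n=6: y≈-0.851850, sp=-1, e=sp−y≈-0.148150; I≈-2.625310, D=e−e_prev≈0.037906; u=3/4·(-0.148150)+1/2·(-2.625310)+0·0.037906≈-1.423768; next y=1/5·(-0.851850)+1/2·(-1.423768)≈-0.882254
n=7: y≈-0.882254, sp=-1, e=sp−y≈-0.117746; I≈-2.743056, D=e−e_prev≈0.030404; u=3/4·(-0.117746)+1/2·(-2.743056)+0·0.030404≈-1.459838; next y=1/5·(-0.882254)+1/2·(-1.459838)≈-0.906370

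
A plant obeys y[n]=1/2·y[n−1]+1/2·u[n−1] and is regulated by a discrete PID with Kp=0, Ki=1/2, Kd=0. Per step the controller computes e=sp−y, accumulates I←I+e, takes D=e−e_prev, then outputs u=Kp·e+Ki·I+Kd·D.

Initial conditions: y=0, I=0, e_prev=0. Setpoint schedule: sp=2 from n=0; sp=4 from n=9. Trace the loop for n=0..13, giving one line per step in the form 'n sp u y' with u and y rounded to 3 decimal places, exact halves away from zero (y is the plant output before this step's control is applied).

(exact arithmetic carried between steps; '≈' marks a value shown rounded to 6 d.p. or computed from one; I and e_prev carry over from the previous line; the table rounds u and y to 3 d.p., halves away from zero)
n=0: y=0, sp=2, e=sp−y=2; I=2, D=e−e_prev=2; u=0·2+1/2·2+0·2=1; next y=1/2·0+1/2·1=0.5
n=1: y=0.5, sp=2, e=sp−y=1.5; I=3.5, D=e−e_prev=-0.5; u=0·1.5+1/2·3.5+0·(-0.5)=1.75; next y=1/2·0.5+1/2·1.75=1.125
n=2: y=1.125, sp=2, e=sp−y=0.875; I=4.375, D=e−e_prev=-0.625; u=0·0.875+1/2·4.375+0·(-0.625)=2.1875; next y=1/2·1.125+1/2·2.1875=1.65625
n=3: y=1.65625, sp=2, e=sp−y=0.34375; I=4.71875, D=e−e_prev=-0.53125; u=0·0.34375+1/2·4.71875+0·(-0.53125)=2.359375; next y=1/2·1.65625+1/2·2.359375≈2.007813
n=4: y≈2.007813, sp=2, e=sp−y≈-0.007813; I≈4.710938, D=e−e_prev≈-0.351563; u=0·(-0.007813)+1/2·4.710938+0·(-0.351563)≈2.355469; next y=1/2·2.007813+1/2·2.355469≈2.181641
n=5: y≈2.181641, sp=2, e=sp−y≈-0.181641; I≈4.529297, D=e−e_prev≈-0.173828; u=0·(-0.181641)+1/2·4.529297+0·(-0.173828)≈2.264648; next y=1/2·2.181641+1/2·2.264648≈2.223145
n=6: y≈2.223145, sp=2, e=sp−y≈-0.223145; I≈4.306152, D=e−e_prev≈-0.041504; u=0·(-0.223145)+1/2·4.306152+0·(-0.041504)≈2.153076; next y=1/2·2.223145+1/2·2.153076≈2.188110
n=7: y≈2.188110, sp=2, e=sp−y≈-0.188110; I≈4.118042, D=e−e_prev≈0.035034; u=0·(-0.188110)+1/2·4.118042+0·0.035034≈2.059021; next y=1/2·2.188110+1/2·2.059021≈2.123566
n=8: y≈2.123566, sp=2, e=sp−y≈-0.123566; I≈3.994476, D=e−e_prev≈0.064545; u=0·(-0.123566)+1/2·3.994476+0·0.064545≈1.997238; next y=1/2·2.123566+1/2·1.997238≈2.060402
n=9: y≈2.060402, sp=4, e=sp−y≈1.939598; I≈5.934074, D=e−e_prev≈2.063164; u=0·1.939598+1/2·5.934074+0·2.063164≈2.967037; next y=1/2·2.060402+1/2·2.967037≈2.513720
n=10: y≈2.513720, sp=4, e=sp−y≈1.486280; I≈7.420355, D=e−e_prev≈-0.453318; u=0·1.486280+1/2·7.420355+0·(-0.453318)≈3.710177; next y=1/2·2.513720+1/2·3.710177≈3.111948
n=11: y≈3.111948, sp=4, e=sp−y≈0.888052; I≈8.308406, D=e−e_prev≈-0.598229; u=0·0.888052+1/2·8.308406+0·(-0.598229)≈4.154203; next y=1/2·3.111948+1/2·4.154203≈3.633076
n=12: y≈3.633076, sp=4, e=sp−y≈0.366924; I≈8.675331, D=e−e_prev≈-0.521127; u=0·0.366924+1/2·8.675331+0·(-0.521127)≈4.337665; next y=1/2·3.633076+1/2·4.337665≈3.985371
n=13: y≈3.985371, sp=4, e=sp−y≈0.014629; I≈8.689960, D=e−e_prev≈-0.352295; u=0·0.014629+1/2·8.689960+0·(-0.352295)≈4.344980; next y=1/2·3.985371+1/2·4.344980≈4.165175

0 2 1.000 0.000
1 2 1.750 0.500
2 2 2.188 1.125
3 2 2.359 1.656
4 2 2.355 2.008
5 2 2.265 2.182
6 2 2.153 2.223
7 2 2.059 2.188
8 2 1.997 2.124
9 4 2.967 2.060
10 4 3.710 2.514
11 4 4.154 3.112
12 4 4.338 3.633
13 4 4.345 3.985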